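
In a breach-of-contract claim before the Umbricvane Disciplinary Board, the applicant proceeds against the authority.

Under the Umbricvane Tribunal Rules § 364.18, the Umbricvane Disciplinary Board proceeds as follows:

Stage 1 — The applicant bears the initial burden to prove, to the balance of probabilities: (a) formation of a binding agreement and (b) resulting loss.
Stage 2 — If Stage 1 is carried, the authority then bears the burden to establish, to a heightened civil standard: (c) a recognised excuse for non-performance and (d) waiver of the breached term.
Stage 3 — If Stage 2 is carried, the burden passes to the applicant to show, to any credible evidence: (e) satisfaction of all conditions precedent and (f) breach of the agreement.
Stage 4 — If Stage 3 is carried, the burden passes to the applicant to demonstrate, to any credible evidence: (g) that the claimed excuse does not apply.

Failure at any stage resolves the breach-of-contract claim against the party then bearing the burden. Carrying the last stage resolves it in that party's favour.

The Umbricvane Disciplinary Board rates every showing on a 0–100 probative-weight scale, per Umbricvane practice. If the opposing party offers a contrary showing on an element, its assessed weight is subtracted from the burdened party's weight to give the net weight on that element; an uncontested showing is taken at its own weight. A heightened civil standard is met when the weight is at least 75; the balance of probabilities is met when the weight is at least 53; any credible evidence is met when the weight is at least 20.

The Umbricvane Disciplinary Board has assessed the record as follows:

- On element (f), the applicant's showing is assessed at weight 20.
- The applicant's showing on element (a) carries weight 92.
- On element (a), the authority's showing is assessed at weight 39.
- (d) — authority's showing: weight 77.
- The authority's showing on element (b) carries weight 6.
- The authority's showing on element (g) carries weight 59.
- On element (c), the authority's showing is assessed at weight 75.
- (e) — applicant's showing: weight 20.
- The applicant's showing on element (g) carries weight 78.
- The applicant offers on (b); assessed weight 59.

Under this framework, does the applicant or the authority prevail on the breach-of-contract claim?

At Stage 1 the applicant must meet the balance of probabilities (weight is at least 53): on (a) the weight is 92 less the opposing 39 gives net 53, ≥ 53, so (a) meets the standard; on (b) the weight is 59 less the opposing 6 gives net 53, ≥ 53, so (b) meets the standard.
  All elements met. The burden passes to the authority.
At Stage 2 the authority must meet a heightened civil standard (weight is at least 75): on (c) the weight is 75, which does reach 75, so (c) meets the standard; on (d) the weight is 77, ≥ 75, so (d) meets the standard.
  All elements met. The burden passes to the applicant.
At Stage 3 the applicant must meet any credible evidence (weight is at least 20): on (e) the weight is 20, ≥ 20, so (e) meets the standard; on (f) the weight is 20, which does reach 20, so (f) meets the standard.
  Stage 3 carried; the burden remains with the applicant.
At Stage 4 the applicant must meet any credible evidence (weight is at least 20): on (g) the weight is 78 less the opposing 59 gives net 19, < 20, so (g) does not meet the standard.
  The applicant does not carry Stage 4.
The analysis ends at Stage 4; the authority prevails.

authority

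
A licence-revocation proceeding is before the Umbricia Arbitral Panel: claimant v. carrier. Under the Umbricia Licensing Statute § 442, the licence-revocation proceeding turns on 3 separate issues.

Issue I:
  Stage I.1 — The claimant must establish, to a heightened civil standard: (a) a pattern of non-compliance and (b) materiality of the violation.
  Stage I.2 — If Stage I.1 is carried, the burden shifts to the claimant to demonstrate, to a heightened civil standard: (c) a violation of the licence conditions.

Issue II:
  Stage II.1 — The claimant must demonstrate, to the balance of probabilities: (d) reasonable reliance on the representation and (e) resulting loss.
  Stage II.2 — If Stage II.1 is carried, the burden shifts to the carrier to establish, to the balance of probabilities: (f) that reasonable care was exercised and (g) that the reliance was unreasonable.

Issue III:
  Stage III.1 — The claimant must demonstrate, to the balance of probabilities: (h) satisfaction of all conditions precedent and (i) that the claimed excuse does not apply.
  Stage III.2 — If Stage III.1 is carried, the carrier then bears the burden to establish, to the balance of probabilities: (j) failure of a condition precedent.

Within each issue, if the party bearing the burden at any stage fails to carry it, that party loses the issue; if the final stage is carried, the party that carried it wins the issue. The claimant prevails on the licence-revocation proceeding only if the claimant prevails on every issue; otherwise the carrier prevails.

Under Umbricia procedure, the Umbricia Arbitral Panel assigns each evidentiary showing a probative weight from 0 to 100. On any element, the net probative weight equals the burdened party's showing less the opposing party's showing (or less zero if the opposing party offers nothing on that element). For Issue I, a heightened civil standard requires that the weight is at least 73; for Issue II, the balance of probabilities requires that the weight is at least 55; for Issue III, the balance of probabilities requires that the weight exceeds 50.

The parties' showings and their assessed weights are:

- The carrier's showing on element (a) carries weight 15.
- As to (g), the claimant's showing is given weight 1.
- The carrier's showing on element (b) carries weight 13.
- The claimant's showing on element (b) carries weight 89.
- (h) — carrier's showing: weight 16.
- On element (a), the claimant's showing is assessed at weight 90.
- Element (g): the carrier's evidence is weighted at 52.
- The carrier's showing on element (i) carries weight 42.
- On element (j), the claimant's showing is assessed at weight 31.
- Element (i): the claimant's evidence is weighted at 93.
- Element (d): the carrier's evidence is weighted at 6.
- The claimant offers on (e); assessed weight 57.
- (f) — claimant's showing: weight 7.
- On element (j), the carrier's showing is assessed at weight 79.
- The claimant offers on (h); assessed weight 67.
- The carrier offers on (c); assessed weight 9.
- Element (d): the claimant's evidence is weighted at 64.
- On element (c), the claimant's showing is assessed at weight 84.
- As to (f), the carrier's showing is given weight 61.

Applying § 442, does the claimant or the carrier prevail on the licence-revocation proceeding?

claimant

— Issue I —
Stage I.1 (claimant, a heightened civil standard, weight is at least 73): (a) net 90−15=75 ≥ 73 — meets; (b) net 89−13=76 ≥ 73 — meets.
  Stage I.1 is satisfied; the claimant continues to bear the burden.
Stage I.2 (claimant, a heightened civil standard, weight is at least 73): (c) net 84−9=75 ≥ 73 — meets.
  All elements met at the final stage.
With every stage satisfied, the claimant prevails on this issue.
— Issue II —
Stage II.1 — burden on claimant; standard: the balance of probabilities (weight is at least 55).
    (d): 64 − 6 = 58 ≥ 55 [met]
    (e): 57 ≥ 55 [met]
  The claimant carries Stage II.1; the carrier now bears the burden.
Stage II.2 — burden on carrier; standard: the balance of probabilities (weight is at least 55).
    (f): 61 − 7 = 54 < 55 [not met]
    (g): 52 − 1 = 51 < 55 [not met]
  Stage II.2 not carried; the carrier fails its burden.
The analysis ends at Stage II.2; the claimant prevails on this issue.
— Issue III —
Stage III.1 — burden on claimant; standard: the balance of probabilities (weight exceeds 50).
    (h): 67 − 16 = 51 > 50 [met]
    (i): 93 − 42 = 51 > 50 [met]
  All elements met. The burden passes to the carrier.
Stage III.2 — burden on carrier; standard: the balance of probabilities (weight exceeds 50).
    (j): 79 − 31 = 48 ≤ 50 [not met]
  The carrier does not carry Stage III.2.
So the claimant prevails on this issue.
Per-issue: Issue I → claimant; Issue II → claimant; Issue III → claimant. The claimant must prevail on every issue; overall, the claimant prevails.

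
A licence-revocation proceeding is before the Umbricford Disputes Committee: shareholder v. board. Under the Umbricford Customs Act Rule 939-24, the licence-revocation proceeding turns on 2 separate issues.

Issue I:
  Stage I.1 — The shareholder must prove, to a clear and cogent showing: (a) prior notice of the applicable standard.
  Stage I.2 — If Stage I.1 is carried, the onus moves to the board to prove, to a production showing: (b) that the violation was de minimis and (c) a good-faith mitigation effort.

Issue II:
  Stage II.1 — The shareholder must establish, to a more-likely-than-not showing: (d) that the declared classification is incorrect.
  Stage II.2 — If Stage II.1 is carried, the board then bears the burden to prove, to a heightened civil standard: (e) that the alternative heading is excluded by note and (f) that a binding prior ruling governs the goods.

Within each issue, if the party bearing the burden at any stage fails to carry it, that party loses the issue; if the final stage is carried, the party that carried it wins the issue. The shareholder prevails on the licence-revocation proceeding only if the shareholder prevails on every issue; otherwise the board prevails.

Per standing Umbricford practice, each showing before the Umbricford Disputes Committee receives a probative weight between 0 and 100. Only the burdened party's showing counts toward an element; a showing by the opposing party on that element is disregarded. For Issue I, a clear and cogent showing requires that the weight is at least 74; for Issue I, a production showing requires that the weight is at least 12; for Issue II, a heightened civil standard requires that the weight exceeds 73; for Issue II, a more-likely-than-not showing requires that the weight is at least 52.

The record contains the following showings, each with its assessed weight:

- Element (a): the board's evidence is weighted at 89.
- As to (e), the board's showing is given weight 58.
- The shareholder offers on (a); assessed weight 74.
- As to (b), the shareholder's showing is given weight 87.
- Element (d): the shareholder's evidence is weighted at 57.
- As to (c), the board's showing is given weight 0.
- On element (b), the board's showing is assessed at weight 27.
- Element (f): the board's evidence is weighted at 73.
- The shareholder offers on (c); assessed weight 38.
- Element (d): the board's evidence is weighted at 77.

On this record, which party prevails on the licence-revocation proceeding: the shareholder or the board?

shareholder

— Issue I —
At Stage I.1 the shareholder must meet a clear and cogent showing (weight is at least 74): on (a) the weight is 74 (the board's 89 is given no effect), which does reach 74, so (a) meets the standard.
  Stage I.1 is satisfied; the onus moves to the board.
At Stage I.2 the board must meet a production showing (weight is at least 12): on (b) the weight is 27 (the shareholder's 87 is given no effect), ≥ 12, so (b) meets the standard; on (c) the weight is 0 (the shareholder's 38 is given no effect), which does not reach 12, so (c) does not meet the standard.
  The board does not carry Stage I.2.
So the shareholder prevails on this issue.
— Issue II —
Stage II.1 — burden on shareholder; standard: a more-likely-than-not showing (weight is at least 52).
    (d): 57 (board's 77 disregarded) ≥ 52 [met]
  The shareholder carries Stage II.1; the board now bears the burden.
Stage II.2 — burden on board; standard: a heightened civil standard (weight exceeds 73).
    (e): 58 ≤ 73 [not met]
    (f): 73 ≤ 73 [not met]
  The board does not carry Stage II.2.
The analysis ends at Stage II.2; the shareholder prevails on this issue.
Per-issue: Issue I → shareholder; Issue II → shareholder. The shareholder must prevail on every issue; overall, the shareholder prevails.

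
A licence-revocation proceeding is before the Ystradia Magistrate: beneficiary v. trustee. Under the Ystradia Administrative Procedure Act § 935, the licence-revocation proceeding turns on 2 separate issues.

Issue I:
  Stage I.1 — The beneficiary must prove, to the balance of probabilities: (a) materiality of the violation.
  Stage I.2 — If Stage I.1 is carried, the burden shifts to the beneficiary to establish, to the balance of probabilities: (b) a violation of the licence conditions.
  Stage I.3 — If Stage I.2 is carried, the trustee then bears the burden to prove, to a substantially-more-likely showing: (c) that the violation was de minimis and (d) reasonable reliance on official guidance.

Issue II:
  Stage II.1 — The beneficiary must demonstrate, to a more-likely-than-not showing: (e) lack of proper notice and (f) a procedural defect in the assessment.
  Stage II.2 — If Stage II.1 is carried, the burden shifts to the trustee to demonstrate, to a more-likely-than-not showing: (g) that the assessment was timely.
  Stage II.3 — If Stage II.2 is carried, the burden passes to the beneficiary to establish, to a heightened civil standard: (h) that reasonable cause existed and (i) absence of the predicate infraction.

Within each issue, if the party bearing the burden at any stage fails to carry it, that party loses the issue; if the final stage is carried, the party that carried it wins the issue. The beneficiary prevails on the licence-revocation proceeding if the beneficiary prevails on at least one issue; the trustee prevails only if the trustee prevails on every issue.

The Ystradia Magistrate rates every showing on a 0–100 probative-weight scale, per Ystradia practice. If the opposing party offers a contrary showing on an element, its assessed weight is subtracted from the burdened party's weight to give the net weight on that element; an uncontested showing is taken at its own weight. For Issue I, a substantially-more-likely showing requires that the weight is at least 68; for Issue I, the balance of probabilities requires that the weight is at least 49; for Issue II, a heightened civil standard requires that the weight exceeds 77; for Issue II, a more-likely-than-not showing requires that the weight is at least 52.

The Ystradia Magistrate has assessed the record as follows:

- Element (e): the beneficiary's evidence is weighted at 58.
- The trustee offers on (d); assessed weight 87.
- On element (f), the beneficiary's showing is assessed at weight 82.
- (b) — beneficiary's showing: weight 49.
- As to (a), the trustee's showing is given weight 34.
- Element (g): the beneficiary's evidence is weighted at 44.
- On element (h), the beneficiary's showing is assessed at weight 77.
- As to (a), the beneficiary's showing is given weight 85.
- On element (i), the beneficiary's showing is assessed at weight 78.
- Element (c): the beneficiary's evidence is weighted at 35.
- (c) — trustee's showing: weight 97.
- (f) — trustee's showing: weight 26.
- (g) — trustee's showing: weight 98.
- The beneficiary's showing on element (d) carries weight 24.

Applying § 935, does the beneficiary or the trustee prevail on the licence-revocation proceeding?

beneficiary

— Issue I —
At Stage I.1 the beneficiary must meet the balance of probabilities (weight is at least 49): on (a) the weight is 85 less the opposing 34 gives net 51, which does reach 49, so (a) meets the standard.
  All elements met. The beneficiary retains the burden for Stage I.2.
At Stage I.2 the beneficiary must meet the balance of probabilities (weight is at least 49): on (b) the weight is 49, which does reach 49, so (b) meets the standard.
  Stage I.2 is satisfied; the onus moves to the trustee.
At Stage I.3 the trustee must meet a substantially-more-likely showing (weight is at least 68): on (c) the weight is 97 less the opposing 35 gives net 62, which does not reach 68, so (c) does not meet the standard; on (d) the weight is 87 less the opposing 24 gives net 63, < 68, so (d) does not meet the standard.
  Not every element is met, so the trustee fails to carry Stage I.3.
The analysis ends at Stage I.3; the beneficiary prevails on this issue.
— Issue II —
Stage II.1 (beneficiary, a more-likely-than-not showing, weight is at least 52): (e) 58 ≥ 52 — meets; (f) net 82−26=56 ≥ 52 — meets.
  All elements met. The burden passes to the trustee.
Stage II.2 (trustee, a more-likely-than-not showing, weight is at least 52): (g) net 98−44=54 ≥ 52 — meets.
  The trustee carries Stage II.2; the beneficiary now bears the burden.
Stage II.3 (beneficiary, a heightened civil standard, weight exceeds 77): (h) 77 ≤ 77 — fails; (i) 78 > 77 — meets.
  Stage II.3 not carried; the beneficiary fails its burden.
The trustee prevails on this issue.
Per-issue: Issue I → beneficiary; Issue II → trustee. The beneficiary must prevail on at least one issue; overall, the beneficiary prevails.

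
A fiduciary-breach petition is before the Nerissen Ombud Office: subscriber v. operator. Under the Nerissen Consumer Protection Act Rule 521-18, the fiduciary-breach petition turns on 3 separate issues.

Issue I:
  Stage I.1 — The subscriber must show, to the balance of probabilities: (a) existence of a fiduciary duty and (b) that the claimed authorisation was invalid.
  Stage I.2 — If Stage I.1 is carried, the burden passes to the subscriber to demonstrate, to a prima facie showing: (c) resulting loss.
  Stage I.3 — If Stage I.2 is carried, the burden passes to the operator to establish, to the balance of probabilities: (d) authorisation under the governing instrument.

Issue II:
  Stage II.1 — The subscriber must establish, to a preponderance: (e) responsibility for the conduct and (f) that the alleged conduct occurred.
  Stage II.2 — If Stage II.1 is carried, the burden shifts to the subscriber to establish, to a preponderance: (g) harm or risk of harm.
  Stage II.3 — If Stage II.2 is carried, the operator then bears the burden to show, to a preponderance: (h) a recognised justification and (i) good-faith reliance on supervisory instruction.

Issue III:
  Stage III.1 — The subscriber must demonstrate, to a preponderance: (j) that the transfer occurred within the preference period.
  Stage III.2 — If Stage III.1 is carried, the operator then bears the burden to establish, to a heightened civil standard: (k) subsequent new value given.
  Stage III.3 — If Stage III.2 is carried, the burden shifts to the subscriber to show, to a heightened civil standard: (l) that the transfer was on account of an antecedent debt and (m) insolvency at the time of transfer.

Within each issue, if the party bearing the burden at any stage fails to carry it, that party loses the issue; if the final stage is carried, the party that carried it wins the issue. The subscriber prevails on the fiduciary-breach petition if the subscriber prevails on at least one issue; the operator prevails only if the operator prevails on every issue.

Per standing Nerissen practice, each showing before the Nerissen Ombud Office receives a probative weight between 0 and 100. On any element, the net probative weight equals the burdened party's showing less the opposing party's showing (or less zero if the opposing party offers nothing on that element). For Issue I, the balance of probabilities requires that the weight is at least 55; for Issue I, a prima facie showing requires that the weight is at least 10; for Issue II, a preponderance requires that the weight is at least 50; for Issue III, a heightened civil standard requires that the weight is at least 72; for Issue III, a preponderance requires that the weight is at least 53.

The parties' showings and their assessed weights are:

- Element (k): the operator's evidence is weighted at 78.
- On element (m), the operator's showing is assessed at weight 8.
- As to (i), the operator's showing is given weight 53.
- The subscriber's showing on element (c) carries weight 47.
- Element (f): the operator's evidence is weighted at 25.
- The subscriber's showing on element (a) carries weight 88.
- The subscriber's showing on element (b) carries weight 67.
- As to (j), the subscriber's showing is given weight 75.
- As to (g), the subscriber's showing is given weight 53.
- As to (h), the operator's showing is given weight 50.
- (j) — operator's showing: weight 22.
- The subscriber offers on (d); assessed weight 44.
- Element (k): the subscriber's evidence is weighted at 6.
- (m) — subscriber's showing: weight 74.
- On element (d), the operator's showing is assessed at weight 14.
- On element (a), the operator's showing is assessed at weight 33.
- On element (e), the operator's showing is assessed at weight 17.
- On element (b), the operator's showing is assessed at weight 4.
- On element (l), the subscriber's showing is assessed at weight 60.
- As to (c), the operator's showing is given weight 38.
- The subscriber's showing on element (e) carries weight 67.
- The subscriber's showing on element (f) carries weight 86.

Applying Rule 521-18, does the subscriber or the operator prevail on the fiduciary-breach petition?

— Issue I —
Stage I.1 (subscriber, the balance of probabilities, weight is at least 55): (a) net 88−33=55 ≥ 55 — meets; (b) net 67−4=63 ≥ 55 — meets.
  All elements met. The subscriber retains the burden for Stage I.2.
Stage I.2 (subscriber, a prima facie showing, weight is at least 10): (c) net 47−38=9 < 10 — fails.
  Not every element is met, so the subscriber fails to carry Stage I.2.
The operator prevails on this issue.
— Issue II —
Stage II.1 (subscriber, a preponderance, weight is at least 50): (e) net 67−17=50 ≥ 50 — meets; (f) net 86−25=61 ≥ 50 — meets.
  Stage II.1 carried; the burden remains with the subscriber.
Stage II.2 (subscriber, a preponderance, weight is at least 50): (g) 53 ≥ 50 — meets.
  The subscriber carries Stage II.2; the operator now bears the burden.
Stage II.3 (operator, a preponderance, weight is at least 50): (h) 50 ≥ 50 — meets; (i) 53 ≥ 50 — meets.
  The operator carries the last stage.
With every stage satisfied, the operator prevails on this issue.
— Issue III —
At Stage III.1 the subscriber must meet a preponderance (weight is at least 53): on (j) the weight is 75 less the opposing 22 gives net 53, which does reach 53, so (j) meets the standard.
  Stage III.1 is satisfied; the onus moves to the operator.
At Stage III.2 the operator must meet a heightened civil standard (weight is at least 72): on (k) the weight is 78 less the opposing 6 gives net 72, which does reach 72, so (k) meets the standard.
  The operator carries Stage III.2; the subscriber now bears the burden.
At Stage III.3 the subscriber must meet a heightened civil standard (weight is at least 72): on (l) the weight is 60, which does not reach 72, so (l) does not meet the standard; on (m) the weight is 74 less the opposing 8 gives net 66, < 72, so (m) does not meet the standard.
  Stage III.3 not carried; the subscriber fails its burden.
So the operator prevails on this issue.
Per-issue: Issue I → operator; Issue II → operator; Issue III → operator. The subscriber must prevail on at least one issue; overall, the operator prevails.

operator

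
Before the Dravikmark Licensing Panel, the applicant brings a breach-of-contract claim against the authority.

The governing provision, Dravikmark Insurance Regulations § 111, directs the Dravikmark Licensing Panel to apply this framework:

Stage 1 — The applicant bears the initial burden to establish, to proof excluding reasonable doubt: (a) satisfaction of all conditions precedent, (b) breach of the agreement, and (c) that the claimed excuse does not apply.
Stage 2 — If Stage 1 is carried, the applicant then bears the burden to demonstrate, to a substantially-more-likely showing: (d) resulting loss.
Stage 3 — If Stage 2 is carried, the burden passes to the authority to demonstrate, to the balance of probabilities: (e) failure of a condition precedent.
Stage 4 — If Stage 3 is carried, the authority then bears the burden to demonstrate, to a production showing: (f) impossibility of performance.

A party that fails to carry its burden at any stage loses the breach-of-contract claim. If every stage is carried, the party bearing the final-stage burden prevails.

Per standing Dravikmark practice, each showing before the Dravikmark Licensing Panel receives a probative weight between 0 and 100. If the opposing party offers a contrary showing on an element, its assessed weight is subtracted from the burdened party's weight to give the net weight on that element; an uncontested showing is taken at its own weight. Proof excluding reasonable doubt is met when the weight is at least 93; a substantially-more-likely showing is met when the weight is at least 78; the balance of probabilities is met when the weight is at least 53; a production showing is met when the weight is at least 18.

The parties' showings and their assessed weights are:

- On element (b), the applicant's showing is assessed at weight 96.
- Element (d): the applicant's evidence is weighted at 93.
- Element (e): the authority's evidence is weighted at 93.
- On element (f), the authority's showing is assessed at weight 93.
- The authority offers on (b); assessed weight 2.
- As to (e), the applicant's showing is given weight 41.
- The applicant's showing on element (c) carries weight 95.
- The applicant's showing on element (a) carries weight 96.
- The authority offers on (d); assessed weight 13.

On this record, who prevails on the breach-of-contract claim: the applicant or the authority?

Stage 1 (applicant, proof excluding reasonable doubt, weight is at least 93): (a) 96 ≥ 93 — meets; (b) net 96−2=94 ≥ 93 — meets; (c) 95 ≥ 93 — meets.
  Stage 1 is satisfied; the applicant continues to bear the burden.
Stage 2 (applicant, a substantially-more-likely showing, weight is at least 78): (d) net 93−13=80 ≥ 78 — meets.
  All elements met. The burden passes to the authority.
Stage 3 (authority, the balance of probabilities, weight is at least 53): (e) net 93−41=52 < 53 — fails.
  The authority does not carry Stage 3.
So the applicant prevails.

applicant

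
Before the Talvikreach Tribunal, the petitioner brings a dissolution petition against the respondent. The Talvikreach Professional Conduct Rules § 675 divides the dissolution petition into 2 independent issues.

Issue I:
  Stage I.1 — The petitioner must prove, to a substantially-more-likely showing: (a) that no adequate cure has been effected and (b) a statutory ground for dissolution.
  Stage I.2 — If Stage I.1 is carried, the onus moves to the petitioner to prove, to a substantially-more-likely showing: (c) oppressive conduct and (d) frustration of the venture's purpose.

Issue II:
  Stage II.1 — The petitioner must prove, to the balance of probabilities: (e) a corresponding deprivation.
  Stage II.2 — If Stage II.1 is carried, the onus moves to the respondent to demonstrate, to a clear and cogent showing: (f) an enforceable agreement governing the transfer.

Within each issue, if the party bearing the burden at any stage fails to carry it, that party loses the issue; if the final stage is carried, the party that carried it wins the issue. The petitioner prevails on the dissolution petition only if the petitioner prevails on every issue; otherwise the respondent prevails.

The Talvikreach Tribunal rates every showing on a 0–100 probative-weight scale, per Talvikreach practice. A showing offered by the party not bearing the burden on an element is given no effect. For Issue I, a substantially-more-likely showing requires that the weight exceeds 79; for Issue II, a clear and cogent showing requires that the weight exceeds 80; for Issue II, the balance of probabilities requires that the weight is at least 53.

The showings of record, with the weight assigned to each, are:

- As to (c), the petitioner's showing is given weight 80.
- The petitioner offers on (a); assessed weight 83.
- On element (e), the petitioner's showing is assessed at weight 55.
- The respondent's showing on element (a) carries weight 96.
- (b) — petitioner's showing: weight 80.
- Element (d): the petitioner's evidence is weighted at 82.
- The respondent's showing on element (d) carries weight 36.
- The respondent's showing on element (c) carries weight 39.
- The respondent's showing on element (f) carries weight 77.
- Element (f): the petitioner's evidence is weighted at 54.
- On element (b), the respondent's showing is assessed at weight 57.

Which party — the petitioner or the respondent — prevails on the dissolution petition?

— Issue I —
At Stage I.1 the petitioner must meet a substantially-more-likely showing (weight exceeds 79): on (a) the weight is 83 (the respondent's 96 is given no effect), > 79, so (a) meets the standard; on (b) the weight is 80 (the respondent's 57 is given no effect), which does exceed 79, so (b) meets the standard.
  All elements met. The petitioner retains the burden for Stage I.2.
At Stage I.2 the petitioner must meet a substantially-more-likely showing (weight exceeds 79): on (c) the weight is 80 (the respondent's 39 is given no effect), > 79, so (c) meets the standard; on (d) the weight is 82 (the respondent's 36 is given no effect), > 79, so (d) meets the standard.
  The petitioner carries the last stage.
All stages carried — the petitioner prevails on this issue.
— Issue II —
Stage II.1 (petitioner, the balance of probabilities, weight is at least 53): (e) 55 ≥ 53 — meets.
  All elements met. The burden passes to the respondent.
Stage II.2 (respondent, a clear and cogent showing, weight exceeds 80): (f) 77 (petitioner's 54 disregarded) ≤ 80 — fails.
  Not every element is met, so the respondent fails to carry Stage II.2.
So the petitioner prevails on this issue.
Per-issue: Issue I → petitioner; Issue II → petitioner. The petitioner must prevail on every issue; overall, the petitioner prevails.

petitioner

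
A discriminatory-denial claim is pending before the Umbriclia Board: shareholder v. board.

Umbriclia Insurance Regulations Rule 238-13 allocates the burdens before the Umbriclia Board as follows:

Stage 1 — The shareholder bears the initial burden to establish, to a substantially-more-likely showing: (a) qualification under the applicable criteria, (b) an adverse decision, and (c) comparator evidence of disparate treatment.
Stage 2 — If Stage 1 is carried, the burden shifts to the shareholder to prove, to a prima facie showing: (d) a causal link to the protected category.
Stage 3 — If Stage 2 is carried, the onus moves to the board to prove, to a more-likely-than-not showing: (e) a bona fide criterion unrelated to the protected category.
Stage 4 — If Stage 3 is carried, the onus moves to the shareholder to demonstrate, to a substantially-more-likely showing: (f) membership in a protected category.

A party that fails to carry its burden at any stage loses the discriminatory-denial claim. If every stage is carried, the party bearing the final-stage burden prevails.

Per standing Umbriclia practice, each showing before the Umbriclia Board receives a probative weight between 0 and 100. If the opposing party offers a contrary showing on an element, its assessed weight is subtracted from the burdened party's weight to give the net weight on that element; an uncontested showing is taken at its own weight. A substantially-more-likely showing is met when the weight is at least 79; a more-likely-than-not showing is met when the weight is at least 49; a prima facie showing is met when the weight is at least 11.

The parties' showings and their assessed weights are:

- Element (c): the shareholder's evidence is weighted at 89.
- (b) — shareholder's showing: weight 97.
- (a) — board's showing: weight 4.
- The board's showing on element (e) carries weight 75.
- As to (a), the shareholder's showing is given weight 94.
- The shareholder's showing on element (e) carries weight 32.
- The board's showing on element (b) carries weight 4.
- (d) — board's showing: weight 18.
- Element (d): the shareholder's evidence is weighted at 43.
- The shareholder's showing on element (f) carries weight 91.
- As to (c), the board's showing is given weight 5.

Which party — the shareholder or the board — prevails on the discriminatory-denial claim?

At Stage 1 the shareholder must meet a substantially-more-likely showing (weight is at least 79): on (a) the weight is 94 less the opposing 4 gives net 90, ≥ 79, so (a) meets the standard; on (b) the weight is 97 less the opposing 4 gives net 93, which does reach 79, so (b) meets the standard; on (c) the weight is 89 less the opposing 5 gives net 84, ≥ 79, so (c) meets the standard.
  Stage 1 carried; the burden remains with the shareholder.
At Stage 2 the shareholder must meet a prima facie showing (weight is at least 11): on (d) the weight is 43 less the opposing 18 gives net 25, which does reach 11, so (d) meets the standard.
  Stage 2 carried; the burden shifts to the board.
At Stage 3 the board must meet a more-likely-than-not showing (weight is at least 49): on (e) the weight is 75 less the opposing 32 gives net 43, which does not reach 49, so (e) does not meet the standard.
  Stage 3 not carried; the board fails its burden.
The shareholder prevails.

shareholder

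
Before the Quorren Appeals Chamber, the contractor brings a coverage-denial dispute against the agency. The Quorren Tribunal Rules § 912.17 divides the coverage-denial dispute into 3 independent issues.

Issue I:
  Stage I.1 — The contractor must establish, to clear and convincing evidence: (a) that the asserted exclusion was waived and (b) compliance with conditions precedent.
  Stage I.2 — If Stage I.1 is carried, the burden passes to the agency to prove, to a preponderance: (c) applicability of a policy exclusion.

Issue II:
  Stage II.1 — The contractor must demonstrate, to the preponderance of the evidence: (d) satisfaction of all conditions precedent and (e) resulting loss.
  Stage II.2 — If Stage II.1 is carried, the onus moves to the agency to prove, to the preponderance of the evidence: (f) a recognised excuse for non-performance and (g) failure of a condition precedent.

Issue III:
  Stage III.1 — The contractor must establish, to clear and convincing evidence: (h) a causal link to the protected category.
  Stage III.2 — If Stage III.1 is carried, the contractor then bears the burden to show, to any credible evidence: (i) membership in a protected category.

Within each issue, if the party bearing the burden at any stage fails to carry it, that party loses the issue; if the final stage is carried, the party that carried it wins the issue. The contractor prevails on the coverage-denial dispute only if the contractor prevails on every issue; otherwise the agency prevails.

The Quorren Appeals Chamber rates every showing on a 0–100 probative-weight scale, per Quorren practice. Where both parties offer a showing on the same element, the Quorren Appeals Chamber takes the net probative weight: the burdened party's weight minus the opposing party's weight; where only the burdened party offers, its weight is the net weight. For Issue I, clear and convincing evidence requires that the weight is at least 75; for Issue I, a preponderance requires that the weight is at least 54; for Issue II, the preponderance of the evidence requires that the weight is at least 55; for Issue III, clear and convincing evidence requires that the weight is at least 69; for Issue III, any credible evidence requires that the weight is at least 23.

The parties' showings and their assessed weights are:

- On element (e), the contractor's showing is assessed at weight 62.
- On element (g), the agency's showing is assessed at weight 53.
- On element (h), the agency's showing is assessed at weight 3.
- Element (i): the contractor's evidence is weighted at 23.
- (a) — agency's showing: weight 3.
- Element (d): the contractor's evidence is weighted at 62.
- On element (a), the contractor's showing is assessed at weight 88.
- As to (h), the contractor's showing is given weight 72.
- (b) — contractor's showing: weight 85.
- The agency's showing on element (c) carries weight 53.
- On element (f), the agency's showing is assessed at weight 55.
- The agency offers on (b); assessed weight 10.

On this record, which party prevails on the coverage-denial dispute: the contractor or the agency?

contractor

— Issue I —
At Stage I.1 the contractor must meet clear and convincing evidence (weight is at least 75): on (a) the weight is 88 less the opposing 3 gives net 85, ≥ 75, so (a) meets the standard; on (b) the weight is 85 less the opposing 10 gives net 75, which does reach 75, so (b) meets the standard.
  The contractor carries Stage I.1; the agency now bears the burden.
At Stage I.2 the agency must meet a preponderance (weight is at least 54): on (c) the weight is 53, which does not reach 54, so (c) does not meet the standard.
  Stage I.2 not carried; the agency fails its burden.
The contractor prevails on this issue.
— Issue II —
Stage II.1 — burden on contractor; standard: the preponderance of the evidence (weight is at least 55).
    (d): 62 ≥ 55 [met]
    (e): 62 ≥ 55 [met]
  The contractor carries Stage II.1; the agency now bears the burden.
Stage II.2 — burden on agency; standard: the preponderance of the evidence (weight is at least 55).
    (f): 55 ≥ 55 [met]
    (g): 53 < 55 [not met]
  Stage II.2 not carried; the agency fails its burden.
The contractor prevails on this issue.
— Issue III —
Stage III.1 (contractor, clear and convincing evidence, weight is at least 69): (h) net 72−3=69 ≥ 69 — meets.
  Stage III.1 carried; the burden remains with the contractor.
Stage III.2 (contractor, any credible evidence, weight is at least 23): (i) 23 ≥ 23 — meets.
  Stage III.2 carried; the final stage is satisfied.
Every stage carried; the contractor prevails on this issue.
Per-issue: Issue I → contractor; Issue II → contractor; Issue III → contractor. The contractor must prevail on every issue; overall, the contractor prevails.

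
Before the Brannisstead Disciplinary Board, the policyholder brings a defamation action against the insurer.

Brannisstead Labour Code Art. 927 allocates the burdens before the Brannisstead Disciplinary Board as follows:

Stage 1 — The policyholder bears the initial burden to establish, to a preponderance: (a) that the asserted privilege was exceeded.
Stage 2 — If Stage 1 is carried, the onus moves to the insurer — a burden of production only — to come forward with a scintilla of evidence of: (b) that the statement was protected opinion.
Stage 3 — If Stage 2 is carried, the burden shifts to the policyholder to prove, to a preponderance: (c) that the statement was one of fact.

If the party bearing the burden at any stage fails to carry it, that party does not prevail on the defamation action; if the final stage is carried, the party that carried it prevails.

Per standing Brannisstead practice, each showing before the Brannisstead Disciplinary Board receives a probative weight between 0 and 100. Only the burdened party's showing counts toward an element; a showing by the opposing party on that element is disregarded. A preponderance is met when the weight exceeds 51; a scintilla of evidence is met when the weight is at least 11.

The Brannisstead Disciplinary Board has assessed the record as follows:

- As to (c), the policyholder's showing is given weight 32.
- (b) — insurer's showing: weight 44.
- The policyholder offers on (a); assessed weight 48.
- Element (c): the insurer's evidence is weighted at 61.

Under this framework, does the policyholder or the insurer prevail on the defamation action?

insurer

At Stage 1 the policyholder must meet a preponderance (weight exceeds 51): on (a) the weight is 48, which does not exceed 51, so (a) does not meet the standard.
  Stage 1 not carried; the policyholder fails its burden.
So the insurer prevails.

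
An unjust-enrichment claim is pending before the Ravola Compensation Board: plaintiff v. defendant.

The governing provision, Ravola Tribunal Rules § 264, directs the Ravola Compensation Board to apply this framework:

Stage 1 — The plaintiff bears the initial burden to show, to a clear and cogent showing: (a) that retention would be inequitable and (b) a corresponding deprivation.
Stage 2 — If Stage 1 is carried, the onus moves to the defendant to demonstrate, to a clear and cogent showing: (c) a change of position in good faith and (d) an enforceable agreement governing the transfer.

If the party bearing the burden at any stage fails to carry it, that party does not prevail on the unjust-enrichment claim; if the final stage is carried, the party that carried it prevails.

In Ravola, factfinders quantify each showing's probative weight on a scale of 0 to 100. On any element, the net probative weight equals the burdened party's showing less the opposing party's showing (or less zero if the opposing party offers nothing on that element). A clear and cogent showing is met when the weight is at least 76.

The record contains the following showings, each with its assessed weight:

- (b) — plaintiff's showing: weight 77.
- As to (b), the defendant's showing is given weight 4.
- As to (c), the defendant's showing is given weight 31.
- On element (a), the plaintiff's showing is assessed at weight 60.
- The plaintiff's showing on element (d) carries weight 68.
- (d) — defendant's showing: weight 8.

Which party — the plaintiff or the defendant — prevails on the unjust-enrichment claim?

At Stage 1 the plaintiff must meet a clear and cogent showing (weight is at least 76): on (a) the weight is 60, which does not reach 76, so (a) does not meet the standard; on (b) the weight is 77 less the opposing 4 gives net 73, < 76, so (b) does not meet the standard.
  The plaintiff does not carry Stage 1.
The defendant prevails.

defendant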